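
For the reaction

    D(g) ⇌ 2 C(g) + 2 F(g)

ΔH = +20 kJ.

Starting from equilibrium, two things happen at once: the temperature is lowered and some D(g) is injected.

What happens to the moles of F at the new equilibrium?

cannot be determined

The forward reaction is endothermic. Lowering T favours the exothermic direction — shift to the left.
Adding D (g), a reactant, drives the reaction to the right.
The two effects oppose each other, so the net shift — and hence the change in F — cannot be determined from the given information.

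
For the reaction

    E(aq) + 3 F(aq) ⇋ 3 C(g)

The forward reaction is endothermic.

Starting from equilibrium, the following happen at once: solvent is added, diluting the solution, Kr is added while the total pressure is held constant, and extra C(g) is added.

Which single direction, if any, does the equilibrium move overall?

Dilution lowers every aqueous concentration by the same factor. Δn_aq = 0 − 4 = -4, so the system shifts toward the side with more dissolved moles — to the left.
Adding inert gas at constant total pressure expands the volume and lowers every reacting partial pressure. With Δn_gas = 3 − 0 = +3, Q moves away from K toward the side with fewer gas moles, so the system shifts toward the side with more gas moles — to the right.
Adding C (g), a product, drives the reaction to the left.
The individual effects push in opposite directions; without quantitative information the net direction cannot be determined.

cannot be determined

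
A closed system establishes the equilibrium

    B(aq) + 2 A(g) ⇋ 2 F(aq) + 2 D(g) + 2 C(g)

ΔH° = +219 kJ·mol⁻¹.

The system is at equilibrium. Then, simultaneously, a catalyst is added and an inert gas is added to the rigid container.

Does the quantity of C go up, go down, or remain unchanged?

unchanged

A catalyst speeds both forward and reverse rates equally; it changes neither Q nor K — no shift from this change.
At constant volume, adding an inert gas leaves every reacting species' partial pressure unchanged, so Q is unchanged — no shift from this change.
No net shift occurs, so the amount of C is unchanged.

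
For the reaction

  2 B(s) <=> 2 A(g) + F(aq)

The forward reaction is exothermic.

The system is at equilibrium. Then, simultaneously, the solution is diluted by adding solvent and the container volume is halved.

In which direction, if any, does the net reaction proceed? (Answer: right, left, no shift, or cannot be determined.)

Dilution lowers every aqueous concentration by the same factor. Δn_aq = 1 − 0 = +1, so the system shifts toward the side with more dissolved moles — to the right.
Gas moles: reactants 0, products 2 (Δn_gas = +2). Compression shifts the system toward the side with fewer moles of gas — to the left.
The individual effects push in opposite directions; without quantitative information the net direction cannot be determined.

cannot be determined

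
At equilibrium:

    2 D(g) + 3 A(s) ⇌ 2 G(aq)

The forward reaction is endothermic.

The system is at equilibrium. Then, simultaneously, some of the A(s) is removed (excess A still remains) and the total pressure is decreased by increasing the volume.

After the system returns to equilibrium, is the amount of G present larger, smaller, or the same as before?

A is a pure solid; its activity is 1 regardless of amount, so Q is unaffected — no shift from this change.
Gas moles: reactants 2, products 0 (Δn_gas = -2). Expansion shifts the system toward the side with more moles of gas — to the left.
The net shift is to the left. G is a product, so its amount decreases.

decreases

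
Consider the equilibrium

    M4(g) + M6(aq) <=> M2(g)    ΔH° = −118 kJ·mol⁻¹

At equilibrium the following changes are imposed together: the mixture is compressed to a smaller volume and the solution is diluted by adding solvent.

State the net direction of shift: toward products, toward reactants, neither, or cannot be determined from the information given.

left

Gas moles: reactants 1, products 1. Δn_gas = 0, so a volume change leaves Q equal to K — no shift from this change.
Dilution lowers every aqueous concentration by the same factor. Δn_aq = 0 − 1 = -1, so the system shifts toward the side with more dissolved moles — to the left.
Only the nonzero effect(s) matter; the net shift is to the left.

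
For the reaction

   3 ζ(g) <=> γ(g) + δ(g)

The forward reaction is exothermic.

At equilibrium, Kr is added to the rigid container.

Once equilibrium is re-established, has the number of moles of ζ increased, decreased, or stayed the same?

At constant volume, adding an inert gas leaves every reacting species' partial pressure unchanged, so Q is unchanged — no shift from this change.
No net shift occurs, so the amount of ζ is unchanged.

unchanged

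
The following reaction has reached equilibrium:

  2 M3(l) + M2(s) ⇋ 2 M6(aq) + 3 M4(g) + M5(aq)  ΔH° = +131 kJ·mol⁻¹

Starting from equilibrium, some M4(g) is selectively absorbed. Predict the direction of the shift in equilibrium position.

right

Removing M4 (g), a product, drives the reaction to the right.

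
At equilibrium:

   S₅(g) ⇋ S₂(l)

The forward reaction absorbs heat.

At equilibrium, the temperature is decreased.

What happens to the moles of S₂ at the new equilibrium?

decreases

The forward reaction is endothermic. Lowering T favours the exothermic direction — shift to the left.
The net shift is to the left. S₂ is a product, so its amount decreases.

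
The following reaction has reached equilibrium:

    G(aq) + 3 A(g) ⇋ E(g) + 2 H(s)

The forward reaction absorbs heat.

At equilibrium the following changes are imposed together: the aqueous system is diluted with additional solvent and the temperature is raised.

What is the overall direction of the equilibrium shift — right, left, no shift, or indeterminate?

cannot be determined

Dilution lowers every aqueous concentration by the same factor. Δn_aq = 0 − 1 = -1, so the system shifts toward the side with more dissolved moles — to the left.
The forward reaction is endothermic. Raising T favours the endothermic direction — shift to the right.
The individual effects push in opposite directions; without quantitative information the net direction cannot be determined.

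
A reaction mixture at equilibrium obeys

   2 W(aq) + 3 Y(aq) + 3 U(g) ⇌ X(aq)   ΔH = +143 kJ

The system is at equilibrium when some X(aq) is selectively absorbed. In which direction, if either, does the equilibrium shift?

right

Removing X (aq), a product, drives the reaction to the right.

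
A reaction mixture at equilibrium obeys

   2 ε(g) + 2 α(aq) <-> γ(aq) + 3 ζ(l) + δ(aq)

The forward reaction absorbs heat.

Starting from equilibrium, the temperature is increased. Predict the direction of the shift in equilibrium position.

right

The forward reaction is endothermic. Raising T favours the endothermic direction — shift to the right.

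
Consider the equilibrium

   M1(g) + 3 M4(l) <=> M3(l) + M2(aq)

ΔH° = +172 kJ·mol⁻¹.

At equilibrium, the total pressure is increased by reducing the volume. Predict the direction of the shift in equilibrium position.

right

Gas moles: reactants 1, products 0 (Δn_gas = -1). Compression shifts the system toward the side with fewer moles of gas — to the right.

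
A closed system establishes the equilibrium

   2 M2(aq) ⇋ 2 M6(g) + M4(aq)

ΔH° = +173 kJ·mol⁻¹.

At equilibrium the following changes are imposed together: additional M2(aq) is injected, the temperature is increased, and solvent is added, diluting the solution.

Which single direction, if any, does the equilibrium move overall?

cannot be determined

Adding M2 (aq), a reactant, drives the reaction to the right.
The forward reaction is endothermic. Raising T favours the endothermic direction — shift to the right.
Dilution lowers every aqueous concentration by the same factor. Δn_aq = 1 − 2 = -1, so the system shifts toward the side with more dissolved moles — to the left.
The individual effects push in opposite directions; without quantitative information the net direction cannot be determined.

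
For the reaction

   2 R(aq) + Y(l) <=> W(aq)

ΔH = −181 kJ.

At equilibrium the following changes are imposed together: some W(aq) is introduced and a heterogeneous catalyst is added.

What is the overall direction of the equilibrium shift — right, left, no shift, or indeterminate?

left

Adding W (aq), a product, drives the reaction to the left.
A catalyst speeds both forward and reverse rates equally; it changes neither Q nor K — no shift from this change.
Only the nonzero effect(s) matter; the net shift is to the left.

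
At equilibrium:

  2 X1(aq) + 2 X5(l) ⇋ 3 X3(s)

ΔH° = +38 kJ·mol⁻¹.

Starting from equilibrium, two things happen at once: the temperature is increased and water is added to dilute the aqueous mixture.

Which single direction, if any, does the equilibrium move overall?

The forward reaction is endothermic. Raising T favours the endothermic direction — shift to the right.
Dilution lowers every aqueous concentration by the same factor. Δn_aq = 0 − 2 = -2, so the system shifts toward the side with more dissolved moles — to the left.
The individual effects push in opposite directions; without quantitative information the net direction cannot be determined.

cannot be determined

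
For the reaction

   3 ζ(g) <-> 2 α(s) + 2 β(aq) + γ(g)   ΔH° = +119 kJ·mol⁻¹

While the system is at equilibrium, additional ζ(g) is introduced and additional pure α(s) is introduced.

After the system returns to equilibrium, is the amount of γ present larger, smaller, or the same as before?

increases

Adding ζ (g), a reactant, drives the reaction to the right.
α is a pure solid; its activity is 1 regardless of amount, so Q is unaffected — no shift from this change.
The net shift is to the right. γ is a product, so its amount increases.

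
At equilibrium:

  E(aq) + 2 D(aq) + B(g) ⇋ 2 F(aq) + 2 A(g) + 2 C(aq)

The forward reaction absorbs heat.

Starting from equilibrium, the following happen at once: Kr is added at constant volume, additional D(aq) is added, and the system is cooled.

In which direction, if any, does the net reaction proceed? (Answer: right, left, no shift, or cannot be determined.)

At constant volume, adding an inert gas leaves every reacting species' partial pressure unchanged, so Q is unchanged — no shift from this change.
Adding D (aq), a reactant, drives the reaction to the right.
The forward reaction is endothermic. Lowering T favours the exothermic direction — shift to the left.
The individual effects push in opposite directions; without quantitative information the net direction cannot be determined.

cannot be determined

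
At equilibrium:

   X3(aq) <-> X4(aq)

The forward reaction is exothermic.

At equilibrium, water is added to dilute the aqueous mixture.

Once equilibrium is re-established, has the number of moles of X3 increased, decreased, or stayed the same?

unchanged

Dilution scales every aqueous concentration by the same factor. Δn_aq = 1 − 1 = 0, so Q is unchanged — no shift.
No net shift occurs, so the amount of X3 is unchanged.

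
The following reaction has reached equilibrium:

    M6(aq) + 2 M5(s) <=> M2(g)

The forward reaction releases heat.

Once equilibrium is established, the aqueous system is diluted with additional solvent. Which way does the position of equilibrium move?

Dilution lowers every aqueous concentration by the same factor. Δn_aq = 0 − 1 = -1, so the system shifts toward the side with more dissolved moles — to the left.

left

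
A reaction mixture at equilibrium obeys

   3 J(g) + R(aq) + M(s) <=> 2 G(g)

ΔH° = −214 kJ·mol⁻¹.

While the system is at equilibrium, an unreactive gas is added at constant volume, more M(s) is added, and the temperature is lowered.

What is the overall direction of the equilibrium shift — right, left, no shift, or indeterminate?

right

At constant volume, adding an inert gas leaves every reacting species' partial pressure unchanged, so Q is unchanged — no shift from this change.
M is a pure solid; its activity is 1 regardless of amount, so Q is unaffected — no shift from this change.
The forward reaction is exothermic. Lowering T favours the exothermic direction — shift to the right.
Only the nonzero effect(s) matter; the net shift is to the right.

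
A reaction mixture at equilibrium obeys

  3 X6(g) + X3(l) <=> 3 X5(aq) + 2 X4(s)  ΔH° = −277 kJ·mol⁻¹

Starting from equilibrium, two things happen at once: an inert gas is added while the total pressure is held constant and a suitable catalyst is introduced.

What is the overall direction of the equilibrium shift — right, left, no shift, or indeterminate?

Adding inert gas at constant total pressure expands the volume and lowers every reacting partial pressure. With Δn_gas = 0 − 3 = -3, Q moves away from K toward the side with fewer gas moles, so the system shifts toward the side with more gas moles — to the left.
A catalyst speeds both forward and reverse rates equally; it changes neither Q nor K — no shift from this change.
Only the nonzero effect(s) matter; the net shift is to the left.

left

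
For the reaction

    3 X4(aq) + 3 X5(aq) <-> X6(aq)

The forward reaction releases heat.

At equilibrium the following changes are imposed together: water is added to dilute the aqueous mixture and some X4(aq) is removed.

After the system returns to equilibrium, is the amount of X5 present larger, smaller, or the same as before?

increases

Dilution lowers every aqueous concentration by the same factor. Δn_aq = 1 − 6 = -5, so the system shifts toward the side with more dissolved moles — to the left.
Removing X4 (aq), a reactant, drives the reaction to the left.
The net shift is to the left. X5 is a reactant, so its amount increases.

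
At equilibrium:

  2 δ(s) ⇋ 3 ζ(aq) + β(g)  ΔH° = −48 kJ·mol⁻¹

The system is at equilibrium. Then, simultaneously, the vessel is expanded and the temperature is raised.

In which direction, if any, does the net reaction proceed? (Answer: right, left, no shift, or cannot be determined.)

cannot be determined

Gas moles: reactants 0, products 1 (Δn_gas = +1). Expansion shifts the system toward the side with more moles of gas — to the right.
The forward reaction is exothermic. Raising T favours the endothermic direction — shift to the left.
The individual effects push in opposite directions; without quantitative information the net direction cannot be determined.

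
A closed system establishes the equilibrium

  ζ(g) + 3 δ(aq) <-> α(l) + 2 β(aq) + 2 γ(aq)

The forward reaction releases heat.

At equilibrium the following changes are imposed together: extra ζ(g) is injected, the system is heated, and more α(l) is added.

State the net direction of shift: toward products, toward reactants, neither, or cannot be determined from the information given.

cannot be determined

Adding ζ (g), a reactant, drives the reaction to the right.
The forward reaction is exothermic. Raising T favours the endothermic direction — shift to the left.
α is a pure liquid; its activity is 1 regardless of amount, so Q is unaffected — no shift from this change.
The individual effects push in opposite directions; without quantitative information the net direction cannot be determined.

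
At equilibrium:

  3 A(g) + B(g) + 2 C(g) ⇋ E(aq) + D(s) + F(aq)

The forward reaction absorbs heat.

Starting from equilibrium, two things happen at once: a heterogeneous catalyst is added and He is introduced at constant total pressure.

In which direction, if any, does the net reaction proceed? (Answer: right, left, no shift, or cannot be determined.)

left

A catalyst speeds both forward and reverse rates equally; it changes neither Q nor K — no shift from this change.
Adding inert gas at constant total pressure expands the volume and lowers every reacting partial pressure. With Δn_gas = 0 − 6 = -6, Q moves away from K toward the side with fewer gas moles, so the system shifts toward the side with more gas moles — to the left.
Only the nonzero effect(s) matter; the net shift is to the left.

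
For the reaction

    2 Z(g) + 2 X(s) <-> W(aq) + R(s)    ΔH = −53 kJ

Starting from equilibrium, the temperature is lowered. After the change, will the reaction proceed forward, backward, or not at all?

right

The forward reaction is exothermic. Lowering T favours the exothermic direction — shift to the right.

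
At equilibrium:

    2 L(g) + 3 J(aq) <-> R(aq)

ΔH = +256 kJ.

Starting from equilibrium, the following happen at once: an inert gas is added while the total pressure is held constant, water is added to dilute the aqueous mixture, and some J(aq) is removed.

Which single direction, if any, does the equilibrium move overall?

left

Adding inert gas at constant total pressure expands the volume and lowers every reacting partial pressure. With Δn_gas = 0 − 2 = -2, Q moves away from K toward the side with fewer gas moles, so the system shifts toward the side with more gas moles — to the left.
Dilution lowers every aqueous concentration by the same factor. Δn_aq = 1 − 3 = -2, so the system shifts toward the side with more dissolved moles — to the left.
Removing J (aq), a reactant, drives the reaction to the left.
All effects act in the same direction — net shift to the left.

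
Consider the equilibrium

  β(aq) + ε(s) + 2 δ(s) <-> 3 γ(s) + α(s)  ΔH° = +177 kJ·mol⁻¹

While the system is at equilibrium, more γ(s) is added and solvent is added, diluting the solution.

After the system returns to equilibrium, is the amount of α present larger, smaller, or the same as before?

decreases

γ is a pure solid; its activity is 1 regardless of amount, so Q is unaffected — no shift from this change.
Dilution lowers every aqueous concentration by the same factor. Δn_aq = 0 − 1 = -1, so the system shifts toward the side with more dissolved moles — to the left.
The net shift is to the left. α is a product, so its amount decreases.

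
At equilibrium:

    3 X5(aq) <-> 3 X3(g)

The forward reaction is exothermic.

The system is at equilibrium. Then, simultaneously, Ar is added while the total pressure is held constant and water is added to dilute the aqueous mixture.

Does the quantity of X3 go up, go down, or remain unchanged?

cannot be determined

Adding inert gas at constant total pressure expands the volume and lowers every reacting partial pressure. With Δn_gas = 3 − 0 = +3, Q moves away from K toward the side with fewer gas moles, so the system shifts toward the side with more gas moles — to the right.
Dilution lowers every aqueous concentration by the same factor. Δn_aq = 0 − 3 = -3, so the system shifts toward the side with more dissolved moles — to the left.
The two effects oppose each other, so the net shift — and hence the change in X3 — cannot be determined from the given information.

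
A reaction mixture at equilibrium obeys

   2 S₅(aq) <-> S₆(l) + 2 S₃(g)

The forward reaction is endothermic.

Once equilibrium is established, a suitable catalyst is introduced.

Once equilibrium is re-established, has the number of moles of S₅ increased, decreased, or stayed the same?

A catalyst speeds both forward and reverse rates equally; it changes neither Q nor K — no shift from this change.
No net shift occurs, so the amount of S₅ is unchanged.

unchanged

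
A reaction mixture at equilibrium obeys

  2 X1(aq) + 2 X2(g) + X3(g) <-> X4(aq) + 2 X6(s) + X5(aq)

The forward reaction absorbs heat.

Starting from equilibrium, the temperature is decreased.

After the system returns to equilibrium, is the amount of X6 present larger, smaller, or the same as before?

decreases

The forward reaction is endothermic. Lowering T favours the exothermic direction — shift to the left.
The net shift is to the left. X6 is a product, so its amount decreases.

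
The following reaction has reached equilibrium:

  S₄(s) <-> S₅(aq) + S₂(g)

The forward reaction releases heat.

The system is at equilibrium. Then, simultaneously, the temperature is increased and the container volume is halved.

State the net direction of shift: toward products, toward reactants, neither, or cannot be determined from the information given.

The forward reaction is exothermic. Raising T favours the endothermic direction — shift to the left.
Gas moles: reactants 0, products 1 (Δn_gas = +1). Compression shifts the system toward the side with fewer moles of gas — to the left.
All effects act in the same direction — net shift to the left.

left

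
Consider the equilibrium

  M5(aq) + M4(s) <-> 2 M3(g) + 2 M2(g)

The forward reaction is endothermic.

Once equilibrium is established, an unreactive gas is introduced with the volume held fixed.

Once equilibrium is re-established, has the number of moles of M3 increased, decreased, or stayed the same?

At constant volume, adding an inert gas leaves every reacting species' partial pressure unchanged, so Q is unchanged — no shift from this change.
No net shift occurs, so the amount of M3 is unchanged.

unchanged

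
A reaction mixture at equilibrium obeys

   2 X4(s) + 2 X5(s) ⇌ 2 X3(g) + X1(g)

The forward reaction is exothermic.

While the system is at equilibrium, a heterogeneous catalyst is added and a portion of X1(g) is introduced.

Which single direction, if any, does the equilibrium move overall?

left

A catalyst speeds both forward and reverse rates equally; it changes neither Q nor K — no shift from this change.
Adding X1 (g), a product, drives the reaction to the left.
Only the nonzero effect(s) matter; the net shift is to the left.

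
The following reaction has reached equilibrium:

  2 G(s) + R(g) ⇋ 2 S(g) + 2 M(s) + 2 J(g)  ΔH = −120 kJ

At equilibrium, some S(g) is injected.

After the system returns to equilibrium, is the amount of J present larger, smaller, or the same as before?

Adding S (g), a product, drives the reaction to the left.
The net shift is to the left. J is a product, so its amount decreases.

decreases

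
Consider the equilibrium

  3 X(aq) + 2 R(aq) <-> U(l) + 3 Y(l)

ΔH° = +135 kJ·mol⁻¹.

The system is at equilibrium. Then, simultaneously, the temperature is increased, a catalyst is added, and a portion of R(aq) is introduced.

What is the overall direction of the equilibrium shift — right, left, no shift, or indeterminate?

The forward reaction is endothermic. Raising T favours the endothermic direction — shift to the right.
A catalyst speeds both forward and reverse rates equally; it changes neither Q nor K — no shift from this change.
Adding R (aq), a reactant, drives the reaction to the right.
Only the nonzero effect(s) matter; the net shift is to the right.

right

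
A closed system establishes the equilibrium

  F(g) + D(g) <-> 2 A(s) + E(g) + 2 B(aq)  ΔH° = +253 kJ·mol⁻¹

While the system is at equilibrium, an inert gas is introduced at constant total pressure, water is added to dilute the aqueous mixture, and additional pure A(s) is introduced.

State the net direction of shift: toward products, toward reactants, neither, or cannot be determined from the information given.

Adding inert gas at constant total pressure expands the volume and lowers every reacting partial pressure. With Δn_gas = 1 − 2 = -1, Q moves away from K toward the side with fewer gas moles, so the system shifts toward the side with more gas moles — to the left.
Dilution lowers every aqueous concentration by the same factor. Δn_aq = 2 − 0 = +2, so the system shifts toward the side with more dissolved moles — to the right.
A is a pure solid; its activity is 1 regardless of amount, so Q is unaffected — no shift from this change.
The individual effects push in opposite directions; without quantitative information the net direction cannot be determined.

cannot be determined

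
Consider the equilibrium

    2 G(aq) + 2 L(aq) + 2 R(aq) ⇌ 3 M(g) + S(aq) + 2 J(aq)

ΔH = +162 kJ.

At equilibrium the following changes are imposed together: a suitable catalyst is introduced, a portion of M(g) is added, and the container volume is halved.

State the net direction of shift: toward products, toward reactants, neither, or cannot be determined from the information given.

A catalyst speeds both forward and reverse rates equally; it changes neither Q nor K — no shift from this change.
Adding M (g), a product, drives the reaction to the left.
Gas moles: reactants 0, products 3 (Δn_gas = +3). Compression shifts the system toward the side with fewer moles of gas — to the left.
Only the nonzero effect(s) matter; the net shift is to the left.

left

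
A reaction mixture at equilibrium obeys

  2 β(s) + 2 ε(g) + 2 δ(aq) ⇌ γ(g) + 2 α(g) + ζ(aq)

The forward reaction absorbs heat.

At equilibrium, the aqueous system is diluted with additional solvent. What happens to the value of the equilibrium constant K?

unchanged

The equilibrium constant depends only on temperature. This perturbation may move the position of equilibrium, but since T is unchanged, K itself is unchanged.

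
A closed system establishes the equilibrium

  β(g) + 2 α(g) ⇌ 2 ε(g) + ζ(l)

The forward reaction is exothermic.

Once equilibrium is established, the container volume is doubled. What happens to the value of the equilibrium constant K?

The equilibrium constant depends only on temperature. This perturbation may move the position of equilibrium, but since T is unchanged, K itself is unchanged.

unchanged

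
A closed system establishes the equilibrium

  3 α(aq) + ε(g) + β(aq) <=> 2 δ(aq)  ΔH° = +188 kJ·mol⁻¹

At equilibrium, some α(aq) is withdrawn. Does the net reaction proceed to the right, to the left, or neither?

left

Removing α (aq), a reactant, drives the reaction to the left.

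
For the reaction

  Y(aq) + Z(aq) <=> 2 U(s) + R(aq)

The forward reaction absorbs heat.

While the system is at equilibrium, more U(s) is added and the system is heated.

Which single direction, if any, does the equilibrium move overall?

right

U is a pure solid; its activity is 1 regardless of amount, so Q is unaffected — no shift from this change.
The forward reaction is endothermic. Raising T favours the endothermic direction — shift to the right.
Only the nonzero effect(s) matter; the net shift is to the right.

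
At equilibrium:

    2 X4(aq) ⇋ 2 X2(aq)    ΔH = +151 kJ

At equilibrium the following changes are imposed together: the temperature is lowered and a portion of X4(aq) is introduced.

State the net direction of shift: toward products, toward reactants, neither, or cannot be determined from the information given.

cannot be determined

The forward reaction is endothermic. Lowering T favours the exothermic direction — shift to the left.
Adding X4 (aq), a reactant, drives the reaction to the right.
The individual effects push in opposite directions; without quantitative information the net direction cannot be determined.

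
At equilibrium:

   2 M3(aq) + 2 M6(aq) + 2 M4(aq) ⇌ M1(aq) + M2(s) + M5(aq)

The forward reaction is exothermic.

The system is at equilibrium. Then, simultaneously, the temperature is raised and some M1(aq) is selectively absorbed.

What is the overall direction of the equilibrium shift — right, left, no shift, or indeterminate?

cannot be determined

The forward reaction is exothermic. Raising T favours the endothermic direction — shift to the left.
Removing M1 (aq), a product, drives the reaction to the right.
The individual effects push in opposite directions; without quantitative information the net direction cannot be determined.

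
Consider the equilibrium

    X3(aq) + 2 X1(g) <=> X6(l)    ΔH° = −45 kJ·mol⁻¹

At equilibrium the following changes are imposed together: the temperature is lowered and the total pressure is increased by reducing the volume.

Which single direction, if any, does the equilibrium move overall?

right

The forward reaction is exothermic. Lowering T favours the exothermic direction — shift to the right.
Gas moles: reactants 2, products 0 (Δn_gas = -2). Compression shifts the system toward the side with fewer moles of gas — to the right.
All effects act in the same direction — net shift to the right.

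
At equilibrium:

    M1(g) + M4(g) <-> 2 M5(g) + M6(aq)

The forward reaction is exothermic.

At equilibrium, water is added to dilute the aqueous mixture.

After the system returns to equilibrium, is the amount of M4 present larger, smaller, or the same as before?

decreases

Dilution lowers every aqueous concentration by the same factor. Δn_aq = 1 − 0 = +1, so the system shifts toward the side with more dissolved moles — to the right.
The net shift is to the right. M4 is a reactant, so its amount decreases.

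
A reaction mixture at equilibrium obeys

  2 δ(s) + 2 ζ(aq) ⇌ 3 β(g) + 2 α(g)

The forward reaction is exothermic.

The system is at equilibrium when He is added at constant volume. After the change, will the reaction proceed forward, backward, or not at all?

no shift

At constant volume, adding an inert gas leaves every reacting species' partial pressure unchanged, so Q is unchanged — no shift from this change.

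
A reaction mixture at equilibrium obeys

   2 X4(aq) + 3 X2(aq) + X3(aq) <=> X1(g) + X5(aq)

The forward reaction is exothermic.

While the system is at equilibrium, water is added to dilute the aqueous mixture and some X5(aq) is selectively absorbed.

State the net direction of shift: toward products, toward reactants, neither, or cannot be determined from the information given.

cannot be determined

Dilution lowers every aqueous concentration by the same factor. Δn_aq = 1 − 6 = -5, so the system shifts toward the side with more dissolved moles — to the left.
Removing X5 (aq), a product, drives the reaction to the right.
The individual effects push in opposite directions; without quantitative information the net direction cannot be determined.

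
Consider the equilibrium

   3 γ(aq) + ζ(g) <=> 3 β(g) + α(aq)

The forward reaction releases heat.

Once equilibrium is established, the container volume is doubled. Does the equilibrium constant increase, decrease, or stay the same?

The equilibrium constant depends only on temperature. This perturbation may move the position of equilibrium, but since T is unchanged, K itself is unchanged.

unchanged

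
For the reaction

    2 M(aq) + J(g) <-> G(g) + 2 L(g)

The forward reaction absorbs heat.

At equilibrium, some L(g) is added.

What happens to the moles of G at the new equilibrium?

Adding L (g), a product, drives the reaction to the left.
The net shift is to the left. G is a product, so its amount decreases.

decreases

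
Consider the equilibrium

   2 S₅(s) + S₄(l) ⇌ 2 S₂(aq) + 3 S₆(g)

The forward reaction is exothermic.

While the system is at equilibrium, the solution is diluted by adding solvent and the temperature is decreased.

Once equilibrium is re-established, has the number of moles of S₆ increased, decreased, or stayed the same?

Dilution lowers every aqueous concentration by the same factor. Δn_aq = 2 − 0 = +2, so the system shifts toward the side with more dissolved moles — to the right.
The forward reaction is exothermic. Lowering T favours the exothermic direction — shift to the right.
The net shift is to the right. S₆ is a product, so its amount increases.

increases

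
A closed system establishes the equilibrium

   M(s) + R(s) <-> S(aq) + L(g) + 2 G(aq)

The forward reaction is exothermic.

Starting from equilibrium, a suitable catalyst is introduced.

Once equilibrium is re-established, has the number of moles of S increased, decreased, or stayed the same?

unchanged

A catalyst speeds both forward and reverse rates equally; it changes neither Q nor K — no shift from this change.
No net shift occurs, so the amount of S is unchanged.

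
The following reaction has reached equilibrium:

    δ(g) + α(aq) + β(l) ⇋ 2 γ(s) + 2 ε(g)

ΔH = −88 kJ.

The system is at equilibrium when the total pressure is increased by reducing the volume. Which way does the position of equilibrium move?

left

Gas moles: reactants 1, products 2 (Δn_gas = +1). Compression shifts the system toward the side with fewer moles of gas — to the left.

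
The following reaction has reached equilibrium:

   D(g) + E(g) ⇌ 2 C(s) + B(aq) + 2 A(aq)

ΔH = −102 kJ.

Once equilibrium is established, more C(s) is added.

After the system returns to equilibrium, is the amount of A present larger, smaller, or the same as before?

unchanged

C is a pure solid; its activity is 1 regardless of amount, so Q is unaffected — no shift from this change.
No net shift occurs, so the amount of A is unchanged.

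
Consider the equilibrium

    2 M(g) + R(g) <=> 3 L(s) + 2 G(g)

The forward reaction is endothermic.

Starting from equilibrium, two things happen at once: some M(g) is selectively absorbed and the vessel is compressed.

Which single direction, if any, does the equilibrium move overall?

cannot be determined

Removing M (g), a reactant, drives the reaction to the left.
Gas moles: reactants 3, products 2 (Δn_gas = -1). Compression shifts the system toward the side with fewer moles of gas — to the right.
The individual effects push in opposite directions; without quantitative information the net direction cannot be determined.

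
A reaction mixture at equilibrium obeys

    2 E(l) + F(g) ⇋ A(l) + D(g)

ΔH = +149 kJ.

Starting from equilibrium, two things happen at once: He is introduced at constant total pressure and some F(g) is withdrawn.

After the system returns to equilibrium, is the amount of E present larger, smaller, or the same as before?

Adding inert gas at constant total pressure expands the volume, scaling every reacting partial pressure by the same factor. Δn_gas = 1 − 1 = 0, so Q is unchanged — no shift.
Removing F (g), a reactant, drives the reaction to the left.
The net shift is to the left. E is a reactant, so its amount increases.

increases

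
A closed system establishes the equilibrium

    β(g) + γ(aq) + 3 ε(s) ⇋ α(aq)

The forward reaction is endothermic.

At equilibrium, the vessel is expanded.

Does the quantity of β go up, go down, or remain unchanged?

increases

Gas moles: reactants 1, products 0 (Δn_gas = -1). Expansion shifts the system toward the side with more moles of gas — to the left.
The net shift is to the left. β is a reactant, so its amount increases.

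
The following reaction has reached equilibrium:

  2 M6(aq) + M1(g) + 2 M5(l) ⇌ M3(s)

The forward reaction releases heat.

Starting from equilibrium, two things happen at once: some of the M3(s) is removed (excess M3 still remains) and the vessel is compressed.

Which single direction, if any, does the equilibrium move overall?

right

M3 is a pure solid; its activity is 1 regardless of amount, so Q is unaffected — no shift from this change.
Gas moles: reactants 1, products 0 (Δn_gas = -1). Compression shifts the system toward the side with fewer moles of gas — to the right.
Only the nonzero effect(s) matter; the net shift is to the right.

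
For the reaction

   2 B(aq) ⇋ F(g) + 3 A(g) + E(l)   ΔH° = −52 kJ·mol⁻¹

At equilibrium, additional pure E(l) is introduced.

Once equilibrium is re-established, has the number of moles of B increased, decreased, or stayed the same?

unchanged

E is a pure liquid; its activity is 1 regardless of amount, so Q is unaffected — no shift from this change.
No net shift occurs, so the amount of B is unchanged.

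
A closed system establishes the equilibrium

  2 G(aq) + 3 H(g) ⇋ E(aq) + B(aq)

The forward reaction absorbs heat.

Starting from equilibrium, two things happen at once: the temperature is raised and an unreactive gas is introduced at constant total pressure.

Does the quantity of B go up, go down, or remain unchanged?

cannot be determined

The forward reaction is endothermic. Raising T favours the endothermic direction — shift to the right.
Adding inert gas at constant total pressure expands the volume and lowers every reacting partial pressure. With Δn_gas = 0 − 3 = -3, Q moves away from K toward the side with fewer gas moles, so the system shifts toward the side with more gas moles — to the left.
The two effects oppose each other, so the net shift — and hence the change in B — cannot be determined from the given information.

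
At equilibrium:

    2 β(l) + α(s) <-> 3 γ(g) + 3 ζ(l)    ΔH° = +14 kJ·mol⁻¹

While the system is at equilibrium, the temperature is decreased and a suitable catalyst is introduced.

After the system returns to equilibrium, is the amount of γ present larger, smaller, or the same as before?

decreases

The forward reaction is endothermic. Lowering T favours the exothermic direction — shift to the left.
A catalyst speeds both forward and reverse rates equally; it changes neither Q nor K — no shift from this change.
The net shift is to the left. γ is a product, so its amount decreases.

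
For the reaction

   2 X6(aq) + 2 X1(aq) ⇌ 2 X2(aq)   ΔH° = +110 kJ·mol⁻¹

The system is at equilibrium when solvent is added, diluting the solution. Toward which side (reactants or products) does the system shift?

left

Dilution lowers every aqueous concentration by the same factor. Δn_aq = 2 − 4 = -2, so the system shifts toward the side with more dissolved moles — to the left.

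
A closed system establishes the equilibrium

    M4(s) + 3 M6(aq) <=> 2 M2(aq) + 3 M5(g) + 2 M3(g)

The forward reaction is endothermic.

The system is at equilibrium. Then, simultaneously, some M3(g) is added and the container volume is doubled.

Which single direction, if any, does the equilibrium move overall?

Adding M3 (g), a product, drives the reaction to the left.
Gas moles: reactants 0, products 5 (Δn_gas = +5). Expansion shifts the system toward the side with more moles of gas — to the right.
The individual effects push in opposite directions; without quantitative information the net direction cannot be determined.

cannot be determined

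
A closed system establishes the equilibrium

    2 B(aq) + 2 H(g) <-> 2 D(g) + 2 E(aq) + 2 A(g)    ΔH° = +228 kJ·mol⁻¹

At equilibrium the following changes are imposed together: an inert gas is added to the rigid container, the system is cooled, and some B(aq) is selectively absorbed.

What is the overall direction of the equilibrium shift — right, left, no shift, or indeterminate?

left

At constant volume, adding an inert gas leaves every reacting species' partial pressure unchanged, so Q is unchanged — no shift from this change.
The forward reaction is endothermic. Lowering T favours the exothermic direction — shift to the left.
Removing B (aq), a reactant, drives the reaction to the left.
Only the nonzero effect(s) matter; the net shift is to the left.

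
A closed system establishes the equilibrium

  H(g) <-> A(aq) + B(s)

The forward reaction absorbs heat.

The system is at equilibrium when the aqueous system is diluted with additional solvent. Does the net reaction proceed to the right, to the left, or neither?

right

Dilution lowers every aqueous concentration by the same factor. Δn_aq = 1 − 0 = +1, so the system shifts toward the side with more dissolved moles — to the right.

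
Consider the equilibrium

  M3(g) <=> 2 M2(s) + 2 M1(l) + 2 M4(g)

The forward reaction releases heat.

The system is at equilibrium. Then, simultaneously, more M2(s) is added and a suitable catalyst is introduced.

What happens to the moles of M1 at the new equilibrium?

M2 is a pure solid; its activity is 1 regardless of amount, so Q is unaffected — no shift from this change.
A catalyst speeds both forward and reverse rates equally; it changes neither Q nor K — no shift from this change.
No net shift occurs, so the amount of M1 is unchanged.

unchanged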